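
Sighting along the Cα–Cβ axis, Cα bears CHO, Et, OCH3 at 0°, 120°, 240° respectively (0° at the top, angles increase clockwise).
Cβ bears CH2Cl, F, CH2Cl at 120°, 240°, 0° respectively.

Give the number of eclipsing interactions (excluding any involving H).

Non-H eclipsing pairs: CHO(0°)/CH2Cl(0°); Et(120°)/CH2Cl(120°); OCH3(240°)/F(240°) — 3 interactions.

3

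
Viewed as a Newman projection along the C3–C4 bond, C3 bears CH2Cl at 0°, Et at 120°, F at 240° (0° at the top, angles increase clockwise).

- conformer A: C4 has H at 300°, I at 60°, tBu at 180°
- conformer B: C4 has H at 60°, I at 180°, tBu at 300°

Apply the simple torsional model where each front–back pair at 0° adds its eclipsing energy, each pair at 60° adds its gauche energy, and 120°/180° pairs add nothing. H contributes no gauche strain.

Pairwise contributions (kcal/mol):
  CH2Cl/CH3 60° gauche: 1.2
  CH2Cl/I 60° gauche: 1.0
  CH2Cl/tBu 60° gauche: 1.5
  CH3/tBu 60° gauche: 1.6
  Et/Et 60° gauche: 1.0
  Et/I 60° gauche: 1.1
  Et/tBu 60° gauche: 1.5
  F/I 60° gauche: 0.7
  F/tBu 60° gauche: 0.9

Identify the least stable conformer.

A (staggered): CH2Cl–I gauche, Et–I gauche, Et–tBu gauche, F–tBu gauche; 1.0 + 1.1 + 1.5 + 0.9 = 4.5 kcal/mol.
B (staggered): CH2Cl–tBu gauche, Et–I gauche, F–I gauche, F–tBu gauche; 1.5 + 1.1 + 0.7 + 0.9 = 4.2 kcal/mol.
A has the highest total (4.5 kcal/mol).

A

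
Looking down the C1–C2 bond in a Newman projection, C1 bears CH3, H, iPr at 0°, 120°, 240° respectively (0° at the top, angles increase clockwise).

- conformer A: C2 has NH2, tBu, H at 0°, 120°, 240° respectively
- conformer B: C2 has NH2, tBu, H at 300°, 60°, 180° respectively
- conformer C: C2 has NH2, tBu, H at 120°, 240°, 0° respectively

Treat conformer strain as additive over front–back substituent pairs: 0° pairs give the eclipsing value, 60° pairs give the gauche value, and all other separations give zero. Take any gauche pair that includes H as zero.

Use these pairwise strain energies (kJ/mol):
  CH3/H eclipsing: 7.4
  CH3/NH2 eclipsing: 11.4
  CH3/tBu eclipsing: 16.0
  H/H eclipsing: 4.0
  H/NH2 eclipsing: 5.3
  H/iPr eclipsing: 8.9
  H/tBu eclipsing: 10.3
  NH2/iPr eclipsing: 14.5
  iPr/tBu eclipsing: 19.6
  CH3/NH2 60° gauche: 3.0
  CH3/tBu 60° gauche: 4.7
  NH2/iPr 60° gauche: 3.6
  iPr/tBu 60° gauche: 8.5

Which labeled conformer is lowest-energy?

B

A (eclipsed): CH3–NH2 eclipsed, H–tBu eclipsed, iPr–H eclipsed; 11.4 + 10.3 + 8.9 = 30.6 kJ/mol.
B (staggered): CH3–NH2 gauche, CH3–tBu gauche, iPr–NH2 gauche; 3.0 + 4.7 + 3.6 = 11.3 kJ/mol.
C (eclipsed): CH3–H eclipsed, H–NH2 eclipsed, iPr–tBu eclipsed; 7.4 + 5.3 + 19.6 = 32.3 kJ/mol.
B has the lowest total (11.3 kJ/mol).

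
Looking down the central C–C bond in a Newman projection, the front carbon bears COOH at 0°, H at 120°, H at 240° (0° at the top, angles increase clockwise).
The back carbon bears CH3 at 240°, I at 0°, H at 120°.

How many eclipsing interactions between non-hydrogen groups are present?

Non-H eclipsing pairs: COOH(0°)/I(0°) — 1 interaction.

1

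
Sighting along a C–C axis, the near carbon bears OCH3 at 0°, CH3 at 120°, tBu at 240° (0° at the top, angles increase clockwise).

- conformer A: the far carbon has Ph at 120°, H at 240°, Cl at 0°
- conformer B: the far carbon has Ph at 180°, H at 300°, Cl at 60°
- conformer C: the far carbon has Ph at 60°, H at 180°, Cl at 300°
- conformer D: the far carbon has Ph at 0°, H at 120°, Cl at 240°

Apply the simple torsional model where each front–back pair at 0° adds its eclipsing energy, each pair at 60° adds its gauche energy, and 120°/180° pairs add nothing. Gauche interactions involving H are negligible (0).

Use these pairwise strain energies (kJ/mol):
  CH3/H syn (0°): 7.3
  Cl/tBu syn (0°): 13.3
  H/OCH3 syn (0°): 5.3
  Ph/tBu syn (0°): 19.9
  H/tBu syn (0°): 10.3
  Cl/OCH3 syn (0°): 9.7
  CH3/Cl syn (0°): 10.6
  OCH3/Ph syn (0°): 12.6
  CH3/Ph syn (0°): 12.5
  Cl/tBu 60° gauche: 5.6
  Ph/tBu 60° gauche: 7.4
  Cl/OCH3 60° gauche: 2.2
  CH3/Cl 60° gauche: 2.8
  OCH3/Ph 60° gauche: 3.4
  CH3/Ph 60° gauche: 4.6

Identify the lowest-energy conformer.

A is eclipsed. OCH3 at 0° is eclipsed with Cl at 0° (9.7); CH3 at 120° is eclipsed with Ph at 120° (12.5); tBu at 240° is eclipsed with H at 240° (10.3). Total 32.5 kJ/mol.
B is staggered. OCH3 at 0° is gauche with Cl at 60° (2.2); CH3 at 120° is gauche with Ph at 180° (4.6); CH3 at 120° is gauche with Cl at 60° (2.8); tBu at 240° is gauche with Ph at 180° (7.4). Total 17.0 kJ/mol.
C is staggered. OCH3 at 0° is gauche with Ph at 60° (3.4); OCH3 at 0° is gauche with Cl at 300° (2.2); CH3 at 120° is gauche with Ph at 60° (4.6); tBu at 240° is gauche with Cl at 300° (5.6). Total 15.8 kJ/mol.
D is eclipsed. OCH3 at 0° is eclipsed with Ph at 0° (12.6); CH3 at 120° is eclipsed with H at 120° (7.3); tBu at 240° is eclipsed with Cl at 240° (13.3). Total 33.2 kJ/mol.
C has the lowest total (15.8 kJ/mol).

C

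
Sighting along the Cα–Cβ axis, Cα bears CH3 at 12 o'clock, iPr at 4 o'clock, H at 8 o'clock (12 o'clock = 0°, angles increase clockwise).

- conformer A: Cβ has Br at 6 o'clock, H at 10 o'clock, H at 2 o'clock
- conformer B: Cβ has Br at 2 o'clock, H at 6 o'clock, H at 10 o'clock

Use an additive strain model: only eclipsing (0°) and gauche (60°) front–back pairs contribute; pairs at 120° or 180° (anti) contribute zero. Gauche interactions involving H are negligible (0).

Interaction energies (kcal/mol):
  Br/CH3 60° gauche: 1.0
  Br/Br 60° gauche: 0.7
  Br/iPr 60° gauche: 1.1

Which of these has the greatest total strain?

B

A is staggered. iPr at 120° is gauche with Br at 180° (1.1). Total 1.1 kcal/mol.
B is staggered. CH3 at 0° is gauche with Br at 60° (1.0); iPr at 120° is gauche with Br at 60° (1.1). Total 2.1 kcal/mol.
B has the highest total (2.1 kcal/mol).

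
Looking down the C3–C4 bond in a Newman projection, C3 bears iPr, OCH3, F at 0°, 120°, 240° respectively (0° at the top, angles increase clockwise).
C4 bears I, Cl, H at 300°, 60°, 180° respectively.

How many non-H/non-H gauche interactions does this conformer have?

4

Non-H gauche pairs: iPr(0°)/I(300°); iPr(0°)/Cl(60°); OCH3(120°)/Cl(60°); F(240°)/I(300°) — 4 interactions.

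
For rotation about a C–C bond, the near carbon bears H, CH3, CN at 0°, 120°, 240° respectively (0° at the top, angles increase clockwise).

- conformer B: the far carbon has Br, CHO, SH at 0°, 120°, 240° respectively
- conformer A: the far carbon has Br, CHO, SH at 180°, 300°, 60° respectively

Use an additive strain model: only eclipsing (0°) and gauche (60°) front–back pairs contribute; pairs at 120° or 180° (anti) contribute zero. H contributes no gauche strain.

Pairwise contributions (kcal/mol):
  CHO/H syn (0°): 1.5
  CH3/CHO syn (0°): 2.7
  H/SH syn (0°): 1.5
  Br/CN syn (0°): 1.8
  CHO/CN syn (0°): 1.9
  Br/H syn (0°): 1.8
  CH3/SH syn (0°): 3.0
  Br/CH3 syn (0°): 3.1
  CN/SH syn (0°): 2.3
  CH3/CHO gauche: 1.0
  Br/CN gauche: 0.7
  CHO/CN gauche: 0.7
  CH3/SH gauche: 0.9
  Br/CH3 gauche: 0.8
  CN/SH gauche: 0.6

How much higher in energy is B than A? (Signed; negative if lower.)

+3.7 kcal/mol

B (eclipsed): H(0°)/Br(0°) eclipsed 1.8; CH3(120°)/CHO(120°) eclipsed 2.7; CN(240°)/SH(240°) eclipsed 2.3 → 6.8 kcal/mol.
A (staggered): CH3(120°)/Br(180°) gauche 0.8; CH3(120°)/SH(60°) gauche 0.9; CN(240°)/Br(180°) gauche 0.7; CN(240°)/CHO(300°) gauche 0.7 → 3.1 kcal/mol.
E(B) − E(A) = 6.8 − 3.1 = +3.7 kcal/mol.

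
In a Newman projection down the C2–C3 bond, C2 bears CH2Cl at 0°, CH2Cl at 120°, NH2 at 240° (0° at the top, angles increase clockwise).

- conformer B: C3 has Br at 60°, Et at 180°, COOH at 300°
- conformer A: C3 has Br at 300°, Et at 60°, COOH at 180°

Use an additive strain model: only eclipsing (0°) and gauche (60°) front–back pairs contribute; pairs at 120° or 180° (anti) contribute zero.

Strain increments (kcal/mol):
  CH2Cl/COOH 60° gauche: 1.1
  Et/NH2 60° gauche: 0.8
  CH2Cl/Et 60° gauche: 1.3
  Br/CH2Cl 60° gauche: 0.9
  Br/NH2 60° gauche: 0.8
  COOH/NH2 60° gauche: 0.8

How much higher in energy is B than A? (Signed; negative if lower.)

-0.4 kcal/mol

B (staggered): CH2Cl–Br gauche, CH2Cl–COOH gauche, CH2Cl–Br gauche, CH2Cl–Et gauche, NH2–Et gauche, NH2–COOH gauche; 0.9 + 1.1 + 0.9 + 1.3 + 0.8 + 0.8 = 5.8 kcal/mol.
A (staggered): CH2Cl–Br gauche, CH2Cl–Et gauche, CH2Cl–Et gauche, CH2Cl–COOH gauche, NH2–Br gauche, NH2–COOH gauche; 0.9 + 1.3 + 1.3 + 1.1 + 0.8 + 0.8 = 6.2 kcal/mol.
E(B) − E(A) = 5.8 − 6.2 = -0.4 kcal/mol.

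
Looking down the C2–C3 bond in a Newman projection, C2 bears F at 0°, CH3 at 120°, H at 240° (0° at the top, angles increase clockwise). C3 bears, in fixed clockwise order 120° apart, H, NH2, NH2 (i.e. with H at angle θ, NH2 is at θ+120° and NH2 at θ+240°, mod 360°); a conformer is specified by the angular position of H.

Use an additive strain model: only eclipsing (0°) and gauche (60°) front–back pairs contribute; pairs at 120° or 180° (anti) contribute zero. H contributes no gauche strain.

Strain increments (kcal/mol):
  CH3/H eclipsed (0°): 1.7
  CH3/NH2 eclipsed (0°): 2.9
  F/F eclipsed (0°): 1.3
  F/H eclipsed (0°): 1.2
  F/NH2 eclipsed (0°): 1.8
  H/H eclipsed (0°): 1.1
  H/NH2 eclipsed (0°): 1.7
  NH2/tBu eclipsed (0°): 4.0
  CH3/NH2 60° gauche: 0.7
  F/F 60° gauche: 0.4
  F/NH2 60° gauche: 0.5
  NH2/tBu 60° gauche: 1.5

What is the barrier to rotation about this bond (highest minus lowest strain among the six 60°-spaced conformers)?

H at 0° (eclipsed): F(0°)/H(0°) eclipsed 1.2; CH3(120°)/NH2(120°) eclipsed 2.9; H(240°)/NH2(240°) eclipsed 1.7 → 5.8 kcal/mol.
H at 60° (staggered): F(0°)/NH2(300°) gauche 0.5; CH3(120°)/NH2(180°) gauche 0.7 → 1.2 kcal/mol.
H at 120° (eclipsed): F(0°)/NH2(0°) eclipsed 1.8; CH3(120°)/H(120°) eclipsed 1.7; H(240°)/NH2(240°) eclipsed 1.7 → 5.2 kcal/mol.
H at 180° (staggered): F(0°)/NH2(300°) gauche 0.5; F(0°)/NH2(60°) gauche 0.5; CH3(120°)/NH2(60°) gauche 0.7 → 1.7 kcal/mol.
H at 240° (eclipsed): F(0°)/NH2(0°) eclipsed 1.8; CH3(120°)/NH2(120°) eclipsed 2.9; H(240°)/H(240°) eclipsed 1.1 → 5.8 kcal/mol.
H at 300° (staggered): F(0°)/NH2(60°) gauche 0.5; CH3(120°)/NH2(60°) gauche 0.7; CH3(120°)/NH2(180°) gauche 0.7 → 1.9 kcal/mol.
Max at 0° (5.8 kcal/mol), min at 60° (1.2 kcal/mol); barrier = 4.6 kcal/mol.

4.6 kcal/mol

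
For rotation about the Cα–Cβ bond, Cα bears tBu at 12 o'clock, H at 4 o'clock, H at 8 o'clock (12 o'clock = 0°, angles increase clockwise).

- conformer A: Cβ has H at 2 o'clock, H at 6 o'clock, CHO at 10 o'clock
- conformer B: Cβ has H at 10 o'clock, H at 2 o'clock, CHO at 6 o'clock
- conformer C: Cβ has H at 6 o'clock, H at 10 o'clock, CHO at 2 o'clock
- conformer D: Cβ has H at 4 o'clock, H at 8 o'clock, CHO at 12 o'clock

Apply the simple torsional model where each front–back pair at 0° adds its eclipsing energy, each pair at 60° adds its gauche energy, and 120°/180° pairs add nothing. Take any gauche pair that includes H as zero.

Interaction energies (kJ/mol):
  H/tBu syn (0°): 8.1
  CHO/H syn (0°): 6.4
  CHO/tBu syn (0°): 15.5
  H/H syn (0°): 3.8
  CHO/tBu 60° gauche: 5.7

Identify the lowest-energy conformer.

B

A (staggered): tBu(0°)/CHO(300°) gauche 5.7 → 5.7 kJ/mol.
B (staggered): no non-H gauche contacts → 0.0 kJ/mol.
C (staggered): tBu(0°)/CHO(60°) gauche 5.7 → 5.7 kJ/mol.
D (eclipsed): tBu(0°)/CHO(0°) eclipsed 15.5; H(120°)/H(120°) eclipsed 3.8; H(240°)/H(240°) eclipsed 3.8 → 23.1 kJ/mol.
B has the lowest total (0.0 kJ/mol).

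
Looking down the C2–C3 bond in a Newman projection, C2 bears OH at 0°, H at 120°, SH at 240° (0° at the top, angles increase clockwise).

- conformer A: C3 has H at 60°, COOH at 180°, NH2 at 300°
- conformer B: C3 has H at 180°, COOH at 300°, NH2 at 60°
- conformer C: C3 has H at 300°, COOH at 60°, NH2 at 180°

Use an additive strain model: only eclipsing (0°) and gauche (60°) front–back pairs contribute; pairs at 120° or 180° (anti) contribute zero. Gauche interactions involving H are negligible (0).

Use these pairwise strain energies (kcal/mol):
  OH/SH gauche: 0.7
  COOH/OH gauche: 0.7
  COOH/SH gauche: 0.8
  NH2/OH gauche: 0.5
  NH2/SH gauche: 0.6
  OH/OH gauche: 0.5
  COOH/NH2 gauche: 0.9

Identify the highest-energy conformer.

A (staggered): OH(0°)/NH2(300°) gauche 0.5; SH(240°)/COOH(180°) gauche 0.8; SH(240°)/NH2(300°) gauche 0.6 → 1.9 kcal/mol.
B (staggered): OH(0°)/COOH(300°) gauche 0.7; OH(0°)/NH2(60°) gauche 0.5; SH(240°)/COOH(300°) gauche 0.8 → 2.0 kcal/mol.
C (staggered): OH(0°)/COOH(60°) gauche 0.7; SH(240°)/NH2(180°) gauche 0.6 → 1.3 kcal/mol.
B has the highest total (2.0 kcal/mol).

B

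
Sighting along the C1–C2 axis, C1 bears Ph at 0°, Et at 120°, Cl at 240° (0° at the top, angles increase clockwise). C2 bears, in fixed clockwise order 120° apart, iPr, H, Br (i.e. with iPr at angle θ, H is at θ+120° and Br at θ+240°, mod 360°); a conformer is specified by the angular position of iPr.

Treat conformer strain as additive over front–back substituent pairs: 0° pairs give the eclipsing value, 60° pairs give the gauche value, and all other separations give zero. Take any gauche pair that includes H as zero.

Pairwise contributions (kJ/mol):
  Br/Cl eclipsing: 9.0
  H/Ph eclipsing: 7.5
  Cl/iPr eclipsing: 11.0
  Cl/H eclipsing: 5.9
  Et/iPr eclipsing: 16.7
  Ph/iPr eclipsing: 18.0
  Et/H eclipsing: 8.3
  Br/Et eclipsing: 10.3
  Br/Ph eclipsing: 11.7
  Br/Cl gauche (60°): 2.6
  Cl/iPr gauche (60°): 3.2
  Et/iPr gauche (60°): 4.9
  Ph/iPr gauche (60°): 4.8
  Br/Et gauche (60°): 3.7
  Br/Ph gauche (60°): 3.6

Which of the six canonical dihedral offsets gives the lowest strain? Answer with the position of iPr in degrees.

iPr at 0° (eclipsed): Ph(0°)/iPr(0°) eclipsed 18.0; Et(120°)/H(120°) eclipsed 8.3; Cl(240°)/Br(240°) eclipsed 9.0 → 35.3 kJ/mol.
iPr at 60° (staggered): Ph(0°)/iPr(60°) gauche 4.8; Ph(0°)/Br(300°) gauche 3.6; Et(120°)/iPr(60°) gauche 4.9; Cl(240°)/Br(300°) gauche 2.6 → 15.9 kJ/mol.
iPr at 120° (eclipsed): Ph(0°)/Br(0°) eclipsed 11.7; Et(120°)/iPr(120°) eclipsed 16.7; Cl(240°)/H(240°) eclipsed 5.9 → 34.3 kJ/mol.
iPr at 180° (staggered): Ph(0°)/Br(60°) gauche 3.6; Et(120°)/iPr(180°) gauche 4.9; Et(120°)/Br(60°) gauche 3.7; Cl(240°)/iPr(180°) gauche 3.2 → 15.4 kJ/mol.
iPr at 240° (eclipsed): Ph(0°)/H(0°) eclipsed 7.5; Et(120°)/Br(120°) eclipsed 10.3; Cl(240°)/iPr(240°) eclipsed 11.0 → 28.8 kJ/mol.
iPr at 300° (staggered): Ph(0°)/iPr(300°) gauche 4.8; Et(120°)/Br(180°) gauche 3.7; Cl(240°)/iPr(300°) gauche 3.2; Cl(240°)/Br(180°) gauche 2.6 → 14.3 kJ/mol.
The minimum (14.3 kJ/mol) occurs with iPr at 300°.

300°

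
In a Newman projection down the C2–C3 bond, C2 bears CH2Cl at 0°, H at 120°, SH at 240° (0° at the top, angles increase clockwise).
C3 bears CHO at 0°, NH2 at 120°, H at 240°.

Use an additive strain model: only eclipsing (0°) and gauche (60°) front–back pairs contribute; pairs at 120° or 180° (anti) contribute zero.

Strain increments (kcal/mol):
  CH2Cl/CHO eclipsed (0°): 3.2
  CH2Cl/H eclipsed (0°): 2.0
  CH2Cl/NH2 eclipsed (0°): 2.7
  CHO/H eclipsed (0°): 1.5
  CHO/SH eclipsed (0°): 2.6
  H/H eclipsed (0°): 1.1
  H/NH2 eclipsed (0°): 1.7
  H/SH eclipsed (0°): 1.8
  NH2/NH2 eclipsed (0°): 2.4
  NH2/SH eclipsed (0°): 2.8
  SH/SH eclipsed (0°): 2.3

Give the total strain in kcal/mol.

This conformer is eclipsed. CH2Cl at 0° is eclipsed with CHO at 0° (3.2); H at 120° is eclipsed with NH2 at 120° (1.7); SH at 240° is eclipsed with H at 240° (1.8). Total 6.7 kcal/mol.

6.7 kcal/mol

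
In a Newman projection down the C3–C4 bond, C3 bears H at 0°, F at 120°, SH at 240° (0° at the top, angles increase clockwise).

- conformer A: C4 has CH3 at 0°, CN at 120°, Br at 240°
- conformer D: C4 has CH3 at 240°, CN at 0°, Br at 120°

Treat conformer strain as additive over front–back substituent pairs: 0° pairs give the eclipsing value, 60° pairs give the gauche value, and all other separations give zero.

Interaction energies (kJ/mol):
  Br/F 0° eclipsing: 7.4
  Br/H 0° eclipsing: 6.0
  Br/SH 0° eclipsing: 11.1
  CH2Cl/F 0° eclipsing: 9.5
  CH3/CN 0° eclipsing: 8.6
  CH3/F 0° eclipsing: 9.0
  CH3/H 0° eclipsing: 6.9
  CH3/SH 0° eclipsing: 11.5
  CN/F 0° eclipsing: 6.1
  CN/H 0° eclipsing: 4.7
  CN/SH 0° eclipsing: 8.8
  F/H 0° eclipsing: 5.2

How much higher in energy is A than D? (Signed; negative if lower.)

+0.5 kJ/mol

A (eclipsed): H–CH3 eclipsed, F–CN eclipsed, SH–Br eclipsed; 6.9 + 6.1 + 11.1 = 24.1 kJ/mol.
D (eclipsed): H–CN eclipsed, F–Br eclipsed, SH–CH3 eclipsed; 4.7 + 7.4 + 11.5 = 23.6 kJ/mol.
E(A) − E(D) = 24.1 − 23.6 = +0.5 kJ/mol.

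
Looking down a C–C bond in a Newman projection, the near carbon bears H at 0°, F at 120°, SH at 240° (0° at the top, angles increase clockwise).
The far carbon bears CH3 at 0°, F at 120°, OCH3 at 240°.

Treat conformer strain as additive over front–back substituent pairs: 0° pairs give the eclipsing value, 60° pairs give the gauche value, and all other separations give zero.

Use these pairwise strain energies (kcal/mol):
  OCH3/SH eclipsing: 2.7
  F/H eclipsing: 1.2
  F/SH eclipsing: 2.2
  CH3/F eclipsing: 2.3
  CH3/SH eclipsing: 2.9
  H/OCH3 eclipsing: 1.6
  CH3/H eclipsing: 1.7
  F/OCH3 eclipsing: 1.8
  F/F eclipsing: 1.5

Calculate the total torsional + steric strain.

5.9 kcal/mol

This conformer (eclipsed): H(0°)/CH3(0°) eclipsed 1.7; F(120°)/F(120°) eclipsed 1.5; SH(240°)/OCH3(240°) eclipsed 2.7 → 5.9 kcal/mol.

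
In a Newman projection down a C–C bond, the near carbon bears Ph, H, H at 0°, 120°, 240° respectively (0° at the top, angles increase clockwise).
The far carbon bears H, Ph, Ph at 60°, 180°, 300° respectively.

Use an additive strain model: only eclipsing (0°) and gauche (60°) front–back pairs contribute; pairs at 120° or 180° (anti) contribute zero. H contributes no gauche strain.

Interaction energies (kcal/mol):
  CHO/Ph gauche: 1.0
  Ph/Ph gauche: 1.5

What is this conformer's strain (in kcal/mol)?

1.5 kcal/mol

This conformer (staggered): Ph–Ph gauche; 1.5 = 1.5 kcal/mol.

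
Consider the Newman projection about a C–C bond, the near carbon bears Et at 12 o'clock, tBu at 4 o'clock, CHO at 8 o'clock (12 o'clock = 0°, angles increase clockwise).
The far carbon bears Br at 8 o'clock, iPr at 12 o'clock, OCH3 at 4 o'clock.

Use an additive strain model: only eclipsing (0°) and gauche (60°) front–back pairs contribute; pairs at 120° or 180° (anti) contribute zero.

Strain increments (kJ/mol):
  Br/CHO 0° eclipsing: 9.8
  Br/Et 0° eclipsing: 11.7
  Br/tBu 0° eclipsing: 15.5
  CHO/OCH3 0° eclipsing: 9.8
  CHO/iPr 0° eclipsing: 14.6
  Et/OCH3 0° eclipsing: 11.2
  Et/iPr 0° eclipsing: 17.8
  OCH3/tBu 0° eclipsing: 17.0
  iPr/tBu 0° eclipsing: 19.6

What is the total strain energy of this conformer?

44.6 kJ/mol

This conformer (eclipsed): Et(0°)/iPr(0°) eclipsed 17.8; tBu(120°)/OCH3(120°) eclipsed 17.0; CHO(240°)/Br(240°) eclipsed 9.8 → 44.6 kJ/mol.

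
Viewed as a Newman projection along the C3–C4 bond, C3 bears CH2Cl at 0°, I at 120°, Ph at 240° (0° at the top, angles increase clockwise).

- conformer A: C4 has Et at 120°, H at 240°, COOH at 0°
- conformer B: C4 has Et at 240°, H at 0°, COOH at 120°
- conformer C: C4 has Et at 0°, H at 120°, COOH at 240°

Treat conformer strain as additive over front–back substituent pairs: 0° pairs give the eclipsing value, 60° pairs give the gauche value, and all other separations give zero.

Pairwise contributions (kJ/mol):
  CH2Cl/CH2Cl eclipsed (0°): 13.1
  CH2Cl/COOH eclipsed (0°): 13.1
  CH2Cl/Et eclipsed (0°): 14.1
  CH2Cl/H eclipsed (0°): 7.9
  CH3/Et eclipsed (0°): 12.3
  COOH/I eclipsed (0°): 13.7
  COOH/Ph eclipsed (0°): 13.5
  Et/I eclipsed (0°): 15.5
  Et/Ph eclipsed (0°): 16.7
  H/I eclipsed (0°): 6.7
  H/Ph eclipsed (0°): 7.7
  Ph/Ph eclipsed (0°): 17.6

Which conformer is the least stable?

A (eclipsed): CH2Cl–COOH eclipsed, I–Et eclipsed, Ph–H eclipsed; 13.1 + 15.5 + 7.7 = 36.3 kJ/mol.
B (eclipsed): CH2Cl–H eclipsed, I–COOH eclipsed, Ph–Et eclipsed; 7.9 + 13.7 + 16.7 = 38.3 kJ/mol.
C (eclipsed): CH2Cl–Et eclipsed, I–H eclipsed, Ph–COOH eclipsed; 14.1 + 6.7 + 13.5 = 34.3 kJ/mol.
B has the highest total (38.3 kJ/mol).

B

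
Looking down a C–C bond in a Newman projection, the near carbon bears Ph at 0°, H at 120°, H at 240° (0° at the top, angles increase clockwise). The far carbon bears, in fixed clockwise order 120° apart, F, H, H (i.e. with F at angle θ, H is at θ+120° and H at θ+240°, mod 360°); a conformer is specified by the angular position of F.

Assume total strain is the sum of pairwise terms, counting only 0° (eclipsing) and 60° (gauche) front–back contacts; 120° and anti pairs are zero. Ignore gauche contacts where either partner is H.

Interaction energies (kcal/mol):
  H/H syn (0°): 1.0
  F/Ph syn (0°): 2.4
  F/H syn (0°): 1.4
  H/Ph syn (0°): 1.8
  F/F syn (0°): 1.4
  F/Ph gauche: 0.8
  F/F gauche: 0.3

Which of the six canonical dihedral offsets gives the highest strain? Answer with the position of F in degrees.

0°

F at 0° (eclipsed): Ph(0°)/F(0°) eclipsed 2.4; H(120°)/H(120°) eclipsed 1.0; H(240°)/H(240°) eclipsed 1.0 → 4.4 kcal/mol.
F at 60° (staggered): Ph(0°)/F(60°) gauche 0.8 → 0.8 kcal/mol.
F at 120° (eclipsed): Ph(0°)/H(0°) eclipsed 1.8; H(120°)/F(120°) eclipsed 1.4; H(240°)/H(240°) eclipsed 1.0 → 4.2 kcal/mol.
F at 180° (staggered): no non-H gauche contacts → 0.0 kcal/mol.
F at 240° (eclipsed): Ph(0°)/H(0°) eclipsed 1.8; H(120°)/H(120°) eclipsed 1.0; H(240°)/F(240°) eclipsed 1.4 → 4.2 kcal/mol.
F at 300° (staggered): Ph(0°)/F(300°) gauche 0.8 → 0.8 kcal/mol.
The maximum (4.4 kcal/mol) occurs with F at 0°.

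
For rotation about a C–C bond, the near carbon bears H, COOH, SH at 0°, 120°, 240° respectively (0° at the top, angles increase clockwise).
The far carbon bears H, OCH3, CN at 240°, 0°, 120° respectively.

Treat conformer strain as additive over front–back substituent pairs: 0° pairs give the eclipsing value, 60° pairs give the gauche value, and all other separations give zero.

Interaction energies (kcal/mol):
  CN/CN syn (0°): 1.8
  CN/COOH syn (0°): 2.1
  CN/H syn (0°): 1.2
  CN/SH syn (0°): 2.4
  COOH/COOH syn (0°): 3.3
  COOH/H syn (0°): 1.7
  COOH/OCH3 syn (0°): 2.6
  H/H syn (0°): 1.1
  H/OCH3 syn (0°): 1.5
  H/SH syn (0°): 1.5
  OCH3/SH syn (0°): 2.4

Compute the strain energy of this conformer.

5.1 kcal/mol

This conformer (eclipsed): H–OCH3 eclipsed, COOH–CN eclipsed, SH–H eclipsed; 1.5 + 2.1 + 1.5 = 5.1 kcal/mol.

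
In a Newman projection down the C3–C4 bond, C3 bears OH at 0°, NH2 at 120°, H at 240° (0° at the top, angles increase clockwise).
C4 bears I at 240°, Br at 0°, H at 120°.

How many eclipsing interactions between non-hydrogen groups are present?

1

Non-H eclipsing pairs: OH(0°)/Br(0°) — 1 interaction.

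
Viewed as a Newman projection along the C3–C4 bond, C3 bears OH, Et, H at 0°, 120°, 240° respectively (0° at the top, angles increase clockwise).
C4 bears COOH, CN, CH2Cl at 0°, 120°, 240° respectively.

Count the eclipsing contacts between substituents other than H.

Non-H eclipsing pairs: OH(0°)/COOH(0°); Et(120°)/CN(120°) — 2 interactions.

2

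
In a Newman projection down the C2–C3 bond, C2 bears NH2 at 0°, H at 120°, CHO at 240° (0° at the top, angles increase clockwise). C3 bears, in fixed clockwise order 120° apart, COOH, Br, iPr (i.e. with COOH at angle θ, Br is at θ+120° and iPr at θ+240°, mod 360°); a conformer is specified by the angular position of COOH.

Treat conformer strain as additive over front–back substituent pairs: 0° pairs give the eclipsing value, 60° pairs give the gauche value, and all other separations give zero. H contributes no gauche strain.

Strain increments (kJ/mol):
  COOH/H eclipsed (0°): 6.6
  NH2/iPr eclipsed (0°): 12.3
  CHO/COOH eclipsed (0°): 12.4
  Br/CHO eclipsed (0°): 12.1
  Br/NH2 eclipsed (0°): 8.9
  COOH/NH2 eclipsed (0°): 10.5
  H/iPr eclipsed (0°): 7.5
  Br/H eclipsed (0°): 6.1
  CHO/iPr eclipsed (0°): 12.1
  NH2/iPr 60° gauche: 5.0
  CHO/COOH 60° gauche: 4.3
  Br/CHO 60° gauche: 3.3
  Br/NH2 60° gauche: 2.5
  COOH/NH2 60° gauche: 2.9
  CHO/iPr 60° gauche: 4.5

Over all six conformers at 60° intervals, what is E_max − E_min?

16.8 kJ/mol

COOH at 0° (eclipsed): NH2(0°)/COOH(0°) eclipsed 10.5; H(120°)/Br(120°) eclipsed 6.1; CHO(240°)/iPr(240°) eclipsed 12.1 → 28.7 kJ/mol.
COOH at 60° (staggered): NH2(0°)/COOH(60°) gauche 2.9; NH2(0°)/iPr(300°) gauche 5.0; CHO(240°)/Br(180°) gauche 3.3; CHO(240°)/iPr(300°) gauche 4.5 → 15.7 kJ/mol.
COOH at 120° (eclipsed): NH2(0°)/iPr(0°) eclipsed 12.3; H(120°)/COOH(120°) eclipsed 6.6; CHO(240°)/Br(240°) eclipsed 12.1 → 31.0 kJ/mol.
COOH at 180° (staggered): NH2(0°)/Br(300°) gauche 2.5; NH2(0°)/iPr(60°) gauche 5.0; CHO(240°)/COOH(180°) gauche 4.3; CHO(240°)/Br(300°) gauche 3.3 → 15.1 kJ/mol.
COOH at 240° (eclipsed): NH2(0°)/Br(0°) eclipsed 8.9; H(120°)/iPr(120°) eclipsed 7.5; CHO(240°)/COOH(240°) eclipsed 12.4 → 28.8 kJ/mol.
COOH at 300° (staggered): NH2(0°)/COOH(300°) gauche 2.9; NH2(0°)/Br(60°) gauche 2.5; CHO(240°)/COOH(300°) gauche 4.3; CHO(240°)/iPr(180°) gauche 4.5 → 14.2 kJ/mol.
Max at 120° (31.0 kJ/mol), min at 300° (14.2 kJ/mol); barrier = 16.8 kJ/mol.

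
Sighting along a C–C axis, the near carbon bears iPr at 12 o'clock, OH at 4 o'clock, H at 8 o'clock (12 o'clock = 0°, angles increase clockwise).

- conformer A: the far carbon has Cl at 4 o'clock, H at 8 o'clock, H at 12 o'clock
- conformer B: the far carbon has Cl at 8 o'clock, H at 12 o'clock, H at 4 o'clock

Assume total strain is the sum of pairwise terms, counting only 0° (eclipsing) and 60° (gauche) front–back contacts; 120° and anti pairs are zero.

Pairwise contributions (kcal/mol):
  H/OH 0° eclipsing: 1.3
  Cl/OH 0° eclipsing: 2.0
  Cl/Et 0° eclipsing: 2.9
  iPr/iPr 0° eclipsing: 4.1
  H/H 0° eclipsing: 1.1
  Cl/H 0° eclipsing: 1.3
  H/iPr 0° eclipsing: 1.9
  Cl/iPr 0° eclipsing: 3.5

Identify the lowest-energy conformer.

B

A (eclipsed): iPr–H eclipsed, OH–Cl eclipsed, H–H eclipsed; 1.9 + 2.0 + 1.1 = 5.0 kcal/mol.
B (eclipsed): iPr–H eclipsed, OH–H eclipsed, H–Cl eclipsed; 1.9 + 1.3 + 1.3 = 4.5 kcal/mol.
B has the lowest total (4.5 kcal/mol).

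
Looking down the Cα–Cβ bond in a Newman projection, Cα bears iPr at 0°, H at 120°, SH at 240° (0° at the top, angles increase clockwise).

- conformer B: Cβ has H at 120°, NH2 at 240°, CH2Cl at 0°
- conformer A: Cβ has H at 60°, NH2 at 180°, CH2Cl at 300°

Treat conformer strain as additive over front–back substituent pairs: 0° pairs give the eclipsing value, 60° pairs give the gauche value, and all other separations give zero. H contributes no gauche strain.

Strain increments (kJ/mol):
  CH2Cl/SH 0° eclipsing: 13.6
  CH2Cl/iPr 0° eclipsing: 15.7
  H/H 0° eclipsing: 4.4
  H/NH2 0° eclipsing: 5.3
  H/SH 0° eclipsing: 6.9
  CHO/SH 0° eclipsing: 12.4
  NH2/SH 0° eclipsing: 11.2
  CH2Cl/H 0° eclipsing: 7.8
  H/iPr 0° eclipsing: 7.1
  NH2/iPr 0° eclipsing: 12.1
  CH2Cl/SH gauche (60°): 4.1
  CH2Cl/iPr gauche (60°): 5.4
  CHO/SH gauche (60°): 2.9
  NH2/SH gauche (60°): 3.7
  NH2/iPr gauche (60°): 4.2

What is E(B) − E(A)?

+18.1 kJ/mol

B (eclipsed): iPr(0°)/CH2Cl(0°) eclipsed 15.7; H(120°)/H(120°) eclipsed 4.4; SH(240°)/NH2(240°) eclipsed 11.2 → 31.3 kJ/mol.
A (staggered): iPr(0°)/CH2Cl(300°) gauche 5.4; SH(240°)/NH2(180°) gauche 3.7; SH(240°)/CH2Cl(300°) gauche 4.1 → 13.2 kJ/mol.
E(B) − E(A) = 31.3 − 13.2 = +18.1 kJ/mol.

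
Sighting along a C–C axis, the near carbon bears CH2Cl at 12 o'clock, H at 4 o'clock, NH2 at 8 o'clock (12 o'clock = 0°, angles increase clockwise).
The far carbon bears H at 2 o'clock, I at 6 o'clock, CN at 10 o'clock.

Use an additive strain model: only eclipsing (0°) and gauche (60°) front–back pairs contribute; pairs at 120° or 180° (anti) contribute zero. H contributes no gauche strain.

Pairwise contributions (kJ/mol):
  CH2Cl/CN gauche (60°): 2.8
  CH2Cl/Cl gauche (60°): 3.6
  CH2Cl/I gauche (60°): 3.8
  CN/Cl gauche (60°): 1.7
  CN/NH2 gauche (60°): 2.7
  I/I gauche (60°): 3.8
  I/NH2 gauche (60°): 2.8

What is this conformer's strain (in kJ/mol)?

This conformer is staggered. CH2Cl at 0° is gauche with CN at 300° (2.8); NH2 at 240° is gauche with I at 180° (2.8); NH2 at 240° is gauche with CN at 300° (2.7). Total 8.3 kJ/mol.

8.3 kJ/mol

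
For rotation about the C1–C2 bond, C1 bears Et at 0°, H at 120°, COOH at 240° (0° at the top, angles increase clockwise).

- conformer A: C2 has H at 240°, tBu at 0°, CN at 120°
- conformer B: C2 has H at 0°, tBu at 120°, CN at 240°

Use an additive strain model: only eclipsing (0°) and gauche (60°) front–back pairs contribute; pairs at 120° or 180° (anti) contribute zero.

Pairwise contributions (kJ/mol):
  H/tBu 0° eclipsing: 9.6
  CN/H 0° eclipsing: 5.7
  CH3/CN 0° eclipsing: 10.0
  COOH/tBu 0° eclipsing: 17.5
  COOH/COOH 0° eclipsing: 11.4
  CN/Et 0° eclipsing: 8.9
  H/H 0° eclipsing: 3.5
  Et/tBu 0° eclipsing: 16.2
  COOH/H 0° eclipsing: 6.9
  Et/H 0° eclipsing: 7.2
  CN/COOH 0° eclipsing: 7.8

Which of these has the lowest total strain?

B

A (eclipsed): Et–tBu eclipsed, H–CN eclipsed, COOH–H eclipsed; 16.2 + 5.7 + 6.9 = 28.8 kJ/mol.
B (eclipsed): Et–H eclipsed, H–tBu eclipsed, COOH–CN eclipsed; 7.2 + 9.6 + 7.8 = 24.6 kJ/mol.
B has the lowest total (24.6 kJ/mol).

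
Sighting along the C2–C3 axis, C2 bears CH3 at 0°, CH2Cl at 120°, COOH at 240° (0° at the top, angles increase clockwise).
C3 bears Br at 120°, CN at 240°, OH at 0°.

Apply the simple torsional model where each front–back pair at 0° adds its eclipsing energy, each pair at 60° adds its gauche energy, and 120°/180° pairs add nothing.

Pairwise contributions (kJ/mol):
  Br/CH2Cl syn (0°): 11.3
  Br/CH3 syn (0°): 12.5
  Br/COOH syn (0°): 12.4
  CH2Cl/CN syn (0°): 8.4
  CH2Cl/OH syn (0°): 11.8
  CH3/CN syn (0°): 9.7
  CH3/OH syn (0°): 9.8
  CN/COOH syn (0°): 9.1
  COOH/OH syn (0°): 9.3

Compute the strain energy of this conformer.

This conformer (eclipsed): CH3(0°)/OH(0°) eclipsed 9.8; CH2Cl(120°)/Br(120°) eclipsed 11.3; COOH(240°)/CN(240°) eclipsed 9.1 → 30.2 kJ/mol.

30.2 kJ/mol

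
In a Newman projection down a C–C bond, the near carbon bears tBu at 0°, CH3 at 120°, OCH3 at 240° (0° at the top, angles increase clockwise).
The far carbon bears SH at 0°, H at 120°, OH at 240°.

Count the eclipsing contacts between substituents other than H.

2

Non-H eclipsing pairs: tBu(0°)/SH(0°); OCH3(240°)/OH(240°) — 2 interactions.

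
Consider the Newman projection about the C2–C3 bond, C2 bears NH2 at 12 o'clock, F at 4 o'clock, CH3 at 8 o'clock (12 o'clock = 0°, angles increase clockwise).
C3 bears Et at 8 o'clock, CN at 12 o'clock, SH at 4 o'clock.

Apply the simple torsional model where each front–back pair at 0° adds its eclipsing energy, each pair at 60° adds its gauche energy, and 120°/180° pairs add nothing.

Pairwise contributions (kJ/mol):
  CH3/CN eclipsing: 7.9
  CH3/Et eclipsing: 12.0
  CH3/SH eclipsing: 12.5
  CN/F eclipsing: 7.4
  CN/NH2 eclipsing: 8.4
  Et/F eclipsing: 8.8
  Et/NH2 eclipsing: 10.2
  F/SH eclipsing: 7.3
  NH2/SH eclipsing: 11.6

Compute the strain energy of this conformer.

This conformer (eclipsed): NH2–CN eclipsed, F–SH eclipsed, CH3–Et eclipsed; 8.4 + 7.3 + 12.0 = 27.7 kJ/mol.

27.7 kJ/mol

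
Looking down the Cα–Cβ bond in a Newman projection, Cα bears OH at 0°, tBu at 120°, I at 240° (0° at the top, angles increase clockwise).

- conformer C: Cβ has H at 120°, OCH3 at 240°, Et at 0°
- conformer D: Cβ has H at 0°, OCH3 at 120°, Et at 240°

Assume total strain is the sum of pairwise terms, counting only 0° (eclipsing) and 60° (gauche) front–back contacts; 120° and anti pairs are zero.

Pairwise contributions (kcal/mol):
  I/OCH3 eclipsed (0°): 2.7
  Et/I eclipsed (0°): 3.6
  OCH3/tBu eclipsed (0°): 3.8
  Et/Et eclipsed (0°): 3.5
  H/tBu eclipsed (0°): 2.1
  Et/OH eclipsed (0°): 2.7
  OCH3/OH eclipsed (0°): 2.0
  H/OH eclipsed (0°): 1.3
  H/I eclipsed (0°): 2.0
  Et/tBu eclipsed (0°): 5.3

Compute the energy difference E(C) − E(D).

-1.2 kcal/mol

C (eclipsed): OH(0°)/Et(0°) eclipsed 2.7; tBu(120°)/H(120°) eclipsed 2.1; I(240°)/OCH3(240°) eclipsed 2.7 → 7.5 kcal/mol.
D (eclipsed): OH(0°)/H(0°) eclipsed 1.3; tBu(120°)/OCH3(120°) eclipsed 3.8; I(240°)/Et(240°) eclipsed 3.6 → 8.7 kcal/mol.
E(C) − E(D) = 7.5 − 8.7 = -1.2 kcal/mol.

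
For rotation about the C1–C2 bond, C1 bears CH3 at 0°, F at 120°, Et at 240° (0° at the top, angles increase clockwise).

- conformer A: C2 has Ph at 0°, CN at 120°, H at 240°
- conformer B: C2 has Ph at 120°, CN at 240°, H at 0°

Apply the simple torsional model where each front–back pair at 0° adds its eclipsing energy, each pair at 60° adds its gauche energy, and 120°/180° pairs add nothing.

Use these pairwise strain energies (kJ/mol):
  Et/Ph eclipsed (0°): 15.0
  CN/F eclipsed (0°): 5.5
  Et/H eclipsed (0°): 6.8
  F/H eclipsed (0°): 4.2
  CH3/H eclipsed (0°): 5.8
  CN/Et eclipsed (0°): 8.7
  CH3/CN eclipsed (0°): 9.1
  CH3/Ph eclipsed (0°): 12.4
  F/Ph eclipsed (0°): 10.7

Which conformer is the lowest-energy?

A (eclipsed): CH3–Ph eclipsed, F–CN eclipsed, Et–H eclipsed; 12.4 + 5.5 + 6.8 = 24.7 kJ/mol.
B (eclipsed): CH3–H eclipsed, F–Ph eclipsed, Et–CN eclipsed; 5.8 + 10.7 + 8.7 = 25.2 kJ/mol.
A has the lowest total (24.7 kJ/mol).

A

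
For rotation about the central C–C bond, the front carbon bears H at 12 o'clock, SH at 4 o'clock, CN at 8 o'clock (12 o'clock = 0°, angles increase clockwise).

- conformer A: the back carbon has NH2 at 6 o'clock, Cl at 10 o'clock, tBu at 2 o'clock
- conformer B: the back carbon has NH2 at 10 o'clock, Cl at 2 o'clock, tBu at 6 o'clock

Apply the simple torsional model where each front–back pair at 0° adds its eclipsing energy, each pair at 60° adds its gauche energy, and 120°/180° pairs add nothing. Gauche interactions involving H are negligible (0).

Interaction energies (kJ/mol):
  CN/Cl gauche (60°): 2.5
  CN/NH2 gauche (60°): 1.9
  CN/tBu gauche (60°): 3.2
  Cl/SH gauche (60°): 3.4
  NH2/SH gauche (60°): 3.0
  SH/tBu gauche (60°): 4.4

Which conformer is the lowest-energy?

A

A (staggered): SH(120°)/NH2(180°) gauche 3.0; SH(120°)/tBu(60°) gauche 4.4; CN(240°)/NH2(180°) gauche 1.9; CN(240°)/Cl(300°) gauche 2.5 → 11.8 kJ/mol.
B (staggered): SH(120°)/Cl(60°) gauche 3.4; SH(120°)/tBu(180°) gauche 4.4; CN(240°)/NH2(300°) gauche 1.9; CN(240°)/tBu(180°) gauche 3.2 → 12.9 kJ/mol.
A has the lowest total (11.8 kJ/mol).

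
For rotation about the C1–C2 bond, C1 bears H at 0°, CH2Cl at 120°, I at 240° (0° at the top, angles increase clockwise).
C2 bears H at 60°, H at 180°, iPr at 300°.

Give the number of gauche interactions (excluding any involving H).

Non-H gauche pairs: I(240°)/iPr(300°) — 1 interaction.

1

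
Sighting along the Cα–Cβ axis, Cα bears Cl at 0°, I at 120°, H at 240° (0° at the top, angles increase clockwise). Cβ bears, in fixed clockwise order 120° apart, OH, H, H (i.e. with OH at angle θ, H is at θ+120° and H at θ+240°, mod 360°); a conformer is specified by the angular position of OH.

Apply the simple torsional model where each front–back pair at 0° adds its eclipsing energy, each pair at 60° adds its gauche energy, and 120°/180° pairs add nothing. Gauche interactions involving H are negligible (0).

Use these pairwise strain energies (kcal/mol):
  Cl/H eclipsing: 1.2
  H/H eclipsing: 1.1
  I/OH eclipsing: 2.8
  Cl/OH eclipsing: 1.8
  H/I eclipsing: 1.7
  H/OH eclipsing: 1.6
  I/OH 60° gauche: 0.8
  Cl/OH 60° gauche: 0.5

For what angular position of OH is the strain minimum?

300°

OH at 0° (eclipsed): Cl–OH eclipsed, I–H eclipsed, H–H eclipsed; 1.8 + 1.7 + 1.1 = 4.6 kcal/mol.
OH at 60° (staggered): Cl–OH gauche, I–OH gauche; 0.5 + 0.8 = 1.3 kcal/mol.
OH at 120° (eclipsed): Cl–H eclipsed, I–OH eclipsed, H–H eclipsed; 1.2 + 2.8 + 1.1 = 5.1 kcal/mol.
OH at 180° (staggered): I–OH gauche; 0.8 = 0.8 kcal/mol.
OH at 240° (eclipsed): Cl–H eclipsed, I–H eclipsed, H–OH eclipsed; 1.2 + 1.7 + 1.6 = 4.5 kcal/mol.
OH at 300° (staggered): Cl–OH gauche; 0.5 = 0.5 kcal/mol.
The minimum (0.5 kcal/mol) occurs with OH at 300°.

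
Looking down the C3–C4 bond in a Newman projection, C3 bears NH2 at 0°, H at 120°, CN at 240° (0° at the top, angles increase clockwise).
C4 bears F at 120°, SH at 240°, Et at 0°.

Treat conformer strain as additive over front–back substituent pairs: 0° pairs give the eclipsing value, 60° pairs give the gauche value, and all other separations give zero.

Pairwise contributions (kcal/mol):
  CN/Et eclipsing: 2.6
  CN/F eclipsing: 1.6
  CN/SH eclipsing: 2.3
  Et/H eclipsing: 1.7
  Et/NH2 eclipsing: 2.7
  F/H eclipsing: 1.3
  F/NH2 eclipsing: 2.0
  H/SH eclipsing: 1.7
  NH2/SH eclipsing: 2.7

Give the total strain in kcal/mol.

This conformer (eclipsed): NH2–Et eclipsed, H–F eclipsed, CN–SH eclipsed; 2.7 + 1.3 + 2.3 = 6.3 kcal/mol.

6.3 kcal/mol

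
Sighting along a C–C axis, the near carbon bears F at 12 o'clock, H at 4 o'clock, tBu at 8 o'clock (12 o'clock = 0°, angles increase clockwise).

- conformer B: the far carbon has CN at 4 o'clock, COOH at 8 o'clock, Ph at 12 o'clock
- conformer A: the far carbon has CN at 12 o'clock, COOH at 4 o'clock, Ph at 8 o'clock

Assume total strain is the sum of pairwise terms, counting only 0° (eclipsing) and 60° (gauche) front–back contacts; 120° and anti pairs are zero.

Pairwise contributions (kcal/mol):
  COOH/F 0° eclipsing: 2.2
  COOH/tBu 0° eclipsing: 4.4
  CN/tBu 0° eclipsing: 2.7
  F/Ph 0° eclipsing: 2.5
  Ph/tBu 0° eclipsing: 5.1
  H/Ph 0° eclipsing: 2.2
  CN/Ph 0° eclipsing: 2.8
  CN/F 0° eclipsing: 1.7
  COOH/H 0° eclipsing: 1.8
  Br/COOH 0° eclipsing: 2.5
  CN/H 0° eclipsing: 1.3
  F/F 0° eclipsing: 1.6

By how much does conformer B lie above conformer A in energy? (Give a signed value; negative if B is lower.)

B (eclipsed): F–Ph eclipsed, H–CN eclipsed, tBu–COOH eclipsed; 2.5 + 1.3 + 4.4 = 8.2 kcal/mol.
A (eclipsed): F–CN eclipsed, H–COOH eclipsed, tBu–Ph eclipsed; 1.7 + 1.8 + 5.1 = 8.6 kcal/mol.
E(B) − E(A) = 8.2 − 8.6 = -0.4 kcal/mol.

-0.4 kcal/mol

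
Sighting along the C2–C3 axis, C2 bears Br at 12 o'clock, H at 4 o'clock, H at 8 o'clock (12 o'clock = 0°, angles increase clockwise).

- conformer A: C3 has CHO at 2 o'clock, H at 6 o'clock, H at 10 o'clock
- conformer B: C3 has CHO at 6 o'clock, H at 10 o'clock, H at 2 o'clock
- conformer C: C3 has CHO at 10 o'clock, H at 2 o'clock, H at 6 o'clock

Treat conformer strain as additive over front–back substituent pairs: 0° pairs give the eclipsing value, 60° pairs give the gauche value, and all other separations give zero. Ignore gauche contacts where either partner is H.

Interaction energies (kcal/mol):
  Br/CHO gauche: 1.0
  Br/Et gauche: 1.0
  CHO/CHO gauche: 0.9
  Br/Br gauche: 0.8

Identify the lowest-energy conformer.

A (staggered): Br(0°)/CHO(60°) gauche 1.0 → 1.0 kcal/mol.
B (staggered): no non-H gauche contacts → 0.0 kcal/mol.
C (staggered): Br(0°)/CHO(300°) gauche 1.0 → 1.0 kcal/mol.
B has the lowest total (0.0 kcal/mol).

B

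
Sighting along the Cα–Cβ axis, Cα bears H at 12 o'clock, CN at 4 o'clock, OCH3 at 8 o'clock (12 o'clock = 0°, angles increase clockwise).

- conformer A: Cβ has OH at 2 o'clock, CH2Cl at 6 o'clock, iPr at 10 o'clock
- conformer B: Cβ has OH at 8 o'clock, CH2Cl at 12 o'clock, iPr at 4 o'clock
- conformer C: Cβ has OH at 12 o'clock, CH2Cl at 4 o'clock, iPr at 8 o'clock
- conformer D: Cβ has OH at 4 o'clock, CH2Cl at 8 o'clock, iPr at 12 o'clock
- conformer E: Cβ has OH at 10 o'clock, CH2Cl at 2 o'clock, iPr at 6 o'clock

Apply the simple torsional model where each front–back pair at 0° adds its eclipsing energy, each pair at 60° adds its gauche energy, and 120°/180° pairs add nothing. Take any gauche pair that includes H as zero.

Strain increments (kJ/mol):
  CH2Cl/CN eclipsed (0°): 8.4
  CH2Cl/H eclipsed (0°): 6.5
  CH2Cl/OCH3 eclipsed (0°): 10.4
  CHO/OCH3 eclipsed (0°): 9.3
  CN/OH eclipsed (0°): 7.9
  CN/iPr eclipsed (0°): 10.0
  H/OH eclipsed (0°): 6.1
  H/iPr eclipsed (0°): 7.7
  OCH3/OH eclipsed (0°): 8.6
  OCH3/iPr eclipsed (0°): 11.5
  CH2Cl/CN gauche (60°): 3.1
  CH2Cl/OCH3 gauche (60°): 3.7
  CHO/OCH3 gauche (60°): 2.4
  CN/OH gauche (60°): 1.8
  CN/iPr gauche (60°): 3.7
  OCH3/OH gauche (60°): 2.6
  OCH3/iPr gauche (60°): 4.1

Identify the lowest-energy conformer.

A (staggered): CN(120°)/OH(60°) gauche 1.8; CN(120°)/CH2Cl(180°) gauche 3.1; OCH3(240°)/CH2Cl(180°) gauche 3.7; OCH3(240°)/iPr(300°) gauche 4.1 → 12.7 kJ/mol.
B (eclipsed): H(0°)/CH2Cl(0°) eclipsed 6.5; CN(120°)/iPr(120°) eclipsed 10.0; OCH3(240°)/OH(240°) eclipsed 8.6 → 25.1 kJ/mol.
C (eclipsed): H(0°)/OH(0°) eclipsed 6.1; CN(120°)/CH2Cl(120°) eclipsed 8.4; OCH3(240°)/iPr(240°) eclipsed 11.5 → 26.0 kJ/mol.
D (eclipsed): H(0°)/iPr(0°) eclipsed 7.7; CN(120°)/OH(120°) eclipsed 7.9; OCH3(240°)/CH2Cl(240°) eclipsed 10.4 → 26.0 kJ/mol.
E (staggered): CN(120°)/CH2Cl(60°) gauche 3.1; CN(120°)/iPr(180°) gauche 3.7; OCH3(240°)/OH(300°) gauche 2.6; OCH3(240°)/iPr(180°) gauche 4.1 → 13.5 kJ/mol.
A has the lowest total (12.7 kJ/mol).

A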